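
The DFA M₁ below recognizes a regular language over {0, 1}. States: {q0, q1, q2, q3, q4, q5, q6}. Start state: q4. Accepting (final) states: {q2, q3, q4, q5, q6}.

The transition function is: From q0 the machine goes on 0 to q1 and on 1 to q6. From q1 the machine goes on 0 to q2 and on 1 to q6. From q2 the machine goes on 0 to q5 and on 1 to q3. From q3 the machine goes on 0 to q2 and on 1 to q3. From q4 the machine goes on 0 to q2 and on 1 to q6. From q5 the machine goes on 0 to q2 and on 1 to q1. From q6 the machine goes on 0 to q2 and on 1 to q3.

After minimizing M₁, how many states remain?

4

Reachable states from the start: {q1,q2,q3,q4,q5,q6}. Unreachable: {q0} — drop them.
P0 = {q2,q3,q4,q5,q6} | {q1}.
Split {q2,q3,q4,q5,q6} by δ(·,1) → {q2,q3,q4,q6} and {q5}.
On input 0, block {q2,q3,q4,q6} splits into {q3,q4,q6} and {q2}.
The partition is now stable with 4 blocks: {q3,q4,q6} | {q1} | {q5} | {q2}.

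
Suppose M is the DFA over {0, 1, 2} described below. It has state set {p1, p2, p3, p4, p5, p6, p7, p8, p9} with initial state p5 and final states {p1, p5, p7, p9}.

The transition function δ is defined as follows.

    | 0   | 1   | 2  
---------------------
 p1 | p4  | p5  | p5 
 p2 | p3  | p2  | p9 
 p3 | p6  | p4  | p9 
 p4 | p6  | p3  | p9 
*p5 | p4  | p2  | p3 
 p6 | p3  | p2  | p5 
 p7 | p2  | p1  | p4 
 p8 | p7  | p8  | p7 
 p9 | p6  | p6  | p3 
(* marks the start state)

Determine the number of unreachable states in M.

3

Starting at p5 and following transitions, the reachable set is {p2, p3, p4, p5, p6, p9}. That leaves p1, p7, p8 unreachable — 3 in total.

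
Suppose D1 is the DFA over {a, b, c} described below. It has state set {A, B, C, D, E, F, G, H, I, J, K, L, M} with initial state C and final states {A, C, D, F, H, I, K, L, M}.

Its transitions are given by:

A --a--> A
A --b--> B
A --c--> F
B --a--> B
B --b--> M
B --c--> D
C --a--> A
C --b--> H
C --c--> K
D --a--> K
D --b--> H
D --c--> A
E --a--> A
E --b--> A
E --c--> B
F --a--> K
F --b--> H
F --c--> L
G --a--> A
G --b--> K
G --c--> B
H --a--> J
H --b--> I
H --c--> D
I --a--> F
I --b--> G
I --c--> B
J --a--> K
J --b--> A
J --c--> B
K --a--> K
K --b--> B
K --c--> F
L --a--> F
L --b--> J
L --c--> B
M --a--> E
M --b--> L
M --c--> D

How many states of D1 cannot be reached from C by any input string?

0

Every one of the 13 states is reachable from C.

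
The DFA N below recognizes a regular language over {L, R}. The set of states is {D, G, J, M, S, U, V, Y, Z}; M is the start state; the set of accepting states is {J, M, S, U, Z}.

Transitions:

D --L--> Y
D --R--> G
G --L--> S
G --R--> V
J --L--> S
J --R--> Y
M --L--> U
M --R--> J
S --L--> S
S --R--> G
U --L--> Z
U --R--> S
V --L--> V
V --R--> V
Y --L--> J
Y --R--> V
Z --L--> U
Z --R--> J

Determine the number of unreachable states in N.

Starting at M and following transitions, the reachable set is {G, J, M, S, U, V, Y, Z}. That leaves D unreachable — 1 in total.

1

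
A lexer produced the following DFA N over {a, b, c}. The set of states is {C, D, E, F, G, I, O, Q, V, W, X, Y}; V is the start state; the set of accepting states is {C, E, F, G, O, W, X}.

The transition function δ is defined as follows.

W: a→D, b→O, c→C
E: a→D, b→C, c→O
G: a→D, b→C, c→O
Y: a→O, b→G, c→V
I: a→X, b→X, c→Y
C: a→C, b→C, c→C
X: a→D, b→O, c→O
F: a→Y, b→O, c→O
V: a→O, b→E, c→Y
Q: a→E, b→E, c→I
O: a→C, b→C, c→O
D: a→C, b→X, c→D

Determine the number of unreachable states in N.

4

No path from V leads to F, I, Q, W; the other 8 states are all reachable.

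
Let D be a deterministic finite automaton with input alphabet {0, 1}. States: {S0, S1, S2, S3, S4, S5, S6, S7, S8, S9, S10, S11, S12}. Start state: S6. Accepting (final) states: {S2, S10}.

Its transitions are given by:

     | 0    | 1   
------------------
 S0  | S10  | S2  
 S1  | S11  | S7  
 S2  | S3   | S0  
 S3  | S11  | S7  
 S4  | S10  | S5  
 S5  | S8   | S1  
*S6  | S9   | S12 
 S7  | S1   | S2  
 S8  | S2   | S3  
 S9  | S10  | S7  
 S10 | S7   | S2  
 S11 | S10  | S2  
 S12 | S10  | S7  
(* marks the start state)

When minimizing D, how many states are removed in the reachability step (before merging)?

BFS from S6 reaches {S0, S1, S2, S3, S6, S7, S9, S10, S11, S12}; the 3 state(s) S4, S5, S8 are never visited.

3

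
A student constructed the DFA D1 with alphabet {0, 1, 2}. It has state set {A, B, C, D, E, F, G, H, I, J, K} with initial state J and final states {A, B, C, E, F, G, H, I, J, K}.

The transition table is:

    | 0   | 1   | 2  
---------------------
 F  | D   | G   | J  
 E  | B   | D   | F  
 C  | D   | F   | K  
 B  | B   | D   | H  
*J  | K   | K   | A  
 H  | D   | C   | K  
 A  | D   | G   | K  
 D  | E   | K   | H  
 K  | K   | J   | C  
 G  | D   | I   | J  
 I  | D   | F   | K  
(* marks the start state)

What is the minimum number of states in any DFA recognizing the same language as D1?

4

Every state is reachable, so we keep all 11.
Initial partition by acceptance: {A,B,C,E,F,G,H,I,J,K} | {D}.
On input 0, block {A,B,C,E,F,G,H,I,J,K} splits into {A,C,F,G,H,I} and {B,E,J,K}.
On input 1, block {B,E,J,K} splits into {B,E} and {J,K}.
Stable partition: {A,C,F,G,H,I} | {D} | {B,E} | {J,K} — 4 equivalence classes.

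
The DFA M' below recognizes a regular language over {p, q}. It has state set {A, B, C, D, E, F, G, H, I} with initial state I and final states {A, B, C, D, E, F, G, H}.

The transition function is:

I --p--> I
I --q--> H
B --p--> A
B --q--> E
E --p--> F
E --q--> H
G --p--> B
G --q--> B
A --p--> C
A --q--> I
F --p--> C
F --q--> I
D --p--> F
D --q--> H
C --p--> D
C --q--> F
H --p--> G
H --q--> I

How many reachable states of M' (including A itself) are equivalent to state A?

2

All states are reachable from the start state.
P0 = {A,B,C,D,E,F,G,H} | {I}.
On input q, block {A,B,C,D,E,F,G,H} splits into {B,C,D,E,G} and {A,F,H}.
Split {B,C,D,E,G} by δ(·,p) → {B,D,E} and {C,G}.
Refine {B,D,E} on symbol q: members go to different blocks, giving {D,E} and {B}.
Refine {C,G} on symbol p: members go to different blocks, giving {C} and {G}.
Split {A,F,H} by δ(·,p) → {A,F} and {H}.
Stable partition: {D,E} | {I} | {A,F} | {C} | {B} | {G} | {H} — 7 equivalence classes.
State A belongs to the block {A,F}, which has 2 states.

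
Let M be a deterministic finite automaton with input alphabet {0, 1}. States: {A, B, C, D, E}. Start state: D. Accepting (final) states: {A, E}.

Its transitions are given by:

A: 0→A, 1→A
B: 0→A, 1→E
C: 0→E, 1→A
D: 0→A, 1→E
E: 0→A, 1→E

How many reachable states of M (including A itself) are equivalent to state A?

States {B,C} cannot be reached from the start state, so discard them.
Start with accepting vs non-accepting: {A,E} | {D}.
Stable partition: {A,E} | {D} — 2 equivalence classes.
State A belongs to the block {A,E}, which has 2 states.

2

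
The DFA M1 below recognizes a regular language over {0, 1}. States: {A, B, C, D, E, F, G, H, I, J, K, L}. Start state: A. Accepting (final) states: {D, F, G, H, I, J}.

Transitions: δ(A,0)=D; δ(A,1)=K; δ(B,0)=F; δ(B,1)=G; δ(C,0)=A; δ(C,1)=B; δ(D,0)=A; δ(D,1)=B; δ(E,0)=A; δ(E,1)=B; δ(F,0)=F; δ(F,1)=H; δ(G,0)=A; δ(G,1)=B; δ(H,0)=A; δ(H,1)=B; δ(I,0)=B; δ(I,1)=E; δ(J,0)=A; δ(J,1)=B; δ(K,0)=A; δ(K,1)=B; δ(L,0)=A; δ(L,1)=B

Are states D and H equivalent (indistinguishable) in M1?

Yes

Reachable states from the start: {A,B,D,F,G,H,K}. Unreachable: {C,E,I,J,L} — drop them.
Start with accepting vs non-accepting: {D,F,G,H} | {A,B,K}.
On input 0, block {D,F,G,H} splits into {D,G,H} and {F}.
On input 0, block {A,B,K} splits into {A} and {B} and {K}.
No further refinement is possible. Final partition (5 blocks): {D,G,H} | {A} | {F} | {B} | {K}.
D and H lie in the same block of the stable partition, so they are equivalent — no string distinguishes them.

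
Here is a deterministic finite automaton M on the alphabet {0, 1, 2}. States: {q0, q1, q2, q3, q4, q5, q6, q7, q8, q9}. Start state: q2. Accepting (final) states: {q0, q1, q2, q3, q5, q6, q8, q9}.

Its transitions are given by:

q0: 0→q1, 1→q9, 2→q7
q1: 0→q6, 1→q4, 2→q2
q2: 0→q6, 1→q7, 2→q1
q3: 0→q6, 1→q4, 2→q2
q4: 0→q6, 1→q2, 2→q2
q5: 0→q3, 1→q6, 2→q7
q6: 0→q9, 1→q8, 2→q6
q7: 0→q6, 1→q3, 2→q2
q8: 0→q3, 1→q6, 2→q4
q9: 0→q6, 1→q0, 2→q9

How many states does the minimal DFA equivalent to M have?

Reachable states from the start: {q0,q1,q2,q3,q4,q6,q7,q8,q9}. Unreachable: {q5} — drop them.
P0 = {q0,q1,q2,q3,q6,q8,q9} | {q4,q7}.
Split {q0,q1,q2,q3,q6,q8,q9} by δ(·,1) → {q0,q6,q8,q9} and {q1,q2,q3}.
On input 0, block {q0,q6,q8,q9} splits into {q0,q8} and {q6,q9}.
No further refinement is possible. Final partition (4 blocks): {q0,q8} | {q4,q7} | {q1,q2,q3} | {q6,q9}.

4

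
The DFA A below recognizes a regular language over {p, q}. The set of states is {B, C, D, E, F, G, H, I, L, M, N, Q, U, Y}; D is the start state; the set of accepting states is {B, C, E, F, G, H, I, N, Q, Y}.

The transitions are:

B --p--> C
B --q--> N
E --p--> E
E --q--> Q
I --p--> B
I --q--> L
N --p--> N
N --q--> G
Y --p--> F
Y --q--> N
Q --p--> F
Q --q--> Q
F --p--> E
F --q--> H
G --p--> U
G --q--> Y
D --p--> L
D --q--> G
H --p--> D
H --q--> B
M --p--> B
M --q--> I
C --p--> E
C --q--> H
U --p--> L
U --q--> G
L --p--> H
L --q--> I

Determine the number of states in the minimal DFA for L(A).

9

Reachable states from the start: {B,C,D,E,F,G,H,I,L,N,Q,U,Y}. Unreachable: {M} — drop them.
P0 = {B,C,E,F,G,H,I,N,Q,Y} | {D,L,U}.
On input p, block {B,C,E,F,G,H,I,N,Q,Y} splits into {B,C,E,F,I,N,Q,Y} and {G,H}.
Split {B,C,E,F,I,N,Q,Y} by δ(·,q) → {B,E,Q,Y} and {C,F,N} and {I}.
Refine {B,E,Q,Y} on symbol p: members go to different blocks, giving {B,Q,Y} and {E}.
Refine {B,Q,Y} on symbol q: members go to different blocks, giving {B,Y} and {Q}.
Split {D,L,U} by δ(·,p) → {D,U} and {L}.
On input p, block {C,F,N} splits into {C,F} and {N}.
Stable partition: {B,Y} | {D,U} | {G,H} | {C,F} | {I} | {E} | {Q} | {L} | {N} — 9 equivalence classes.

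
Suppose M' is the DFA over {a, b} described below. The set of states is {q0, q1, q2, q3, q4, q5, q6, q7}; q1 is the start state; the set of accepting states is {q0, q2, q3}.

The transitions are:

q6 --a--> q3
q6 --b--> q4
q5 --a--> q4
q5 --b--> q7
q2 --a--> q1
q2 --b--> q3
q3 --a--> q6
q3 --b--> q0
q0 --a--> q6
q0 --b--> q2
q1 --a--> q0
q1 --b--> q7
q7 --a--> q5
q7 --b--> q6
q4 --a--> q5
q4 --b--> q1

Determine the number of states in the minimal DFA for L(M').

P0 = {q0,q2,q3} | {q1,q4,q5,q6,q7}.
Refine {q1,q4,q5,q6,q7} on symbol a: members go to different blocks, giving {q4,q5,q7} and {q1,q6}.
Refine {q4,q5,q7} on symbol b: members go to different blocks, giving {q4,q7} and {q5}.
Stable partition: {q0,q2,q3} | {q4,q7} | {q1,q6} | {q5} — 4 equivalence classes.

4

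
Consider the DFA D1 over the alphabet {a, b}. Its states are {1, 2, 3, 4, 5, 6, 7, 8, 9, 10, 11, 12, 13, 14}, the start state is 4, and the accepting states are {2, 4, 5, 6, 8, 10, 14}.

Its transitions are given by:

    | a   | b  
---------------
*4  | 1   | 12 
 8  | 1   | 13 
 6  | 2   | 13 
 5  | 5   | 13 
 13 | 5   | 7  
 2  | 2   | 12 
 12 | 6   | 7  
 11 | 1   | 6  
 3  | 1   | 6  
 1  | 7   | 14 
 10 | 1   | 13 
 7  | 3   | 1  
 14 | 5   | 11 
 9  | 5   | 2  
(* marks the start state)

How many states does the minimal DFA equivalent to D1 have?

First remove the unreachable states {8,9,10}; 11 states remain.
Start with accepting vs non-accepting: {2,4,5,6,14} | {1,3,7,11,12,13}.
On input a, block {2,4,5,6,14} splits into {2,5,6,14} and {4}.
Split {1,3,7,11,12,13} by δ(·,a) → {1,3,7,11} and {12,13}.
Split {2,5,6,14} by δ(·,b) → {2,5,6} and {14}.
Split {1,3,7,11} by δ(·,b) → {3,11} and {1} and {7}.
The partition is now stable with 7 blocks: {2,5,6} | {3,11} | {4} | {12,13} | {14} | {1} | {7}.

7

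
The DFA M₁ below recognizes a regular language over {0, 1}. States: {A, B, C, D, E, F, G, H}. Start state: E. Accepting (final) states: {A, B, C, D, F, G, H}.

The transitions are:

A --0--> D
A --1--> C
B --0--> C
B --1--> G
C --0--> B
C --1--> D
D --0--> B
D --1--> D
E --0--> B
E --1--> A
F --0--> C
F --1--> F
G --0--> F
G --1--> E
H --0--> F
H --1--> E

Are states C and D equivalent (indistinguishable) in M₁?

States {H} cannot be reached from the start state, so discard them.
P0 = {A,B,C,D,F,G} | {E}.
Refine {A,B,C,D,F,G} on symbol 1: members go to different blocks, giving {A,B,C,D,F} and {G}.
Split {A,B,C,D,F} by δ(·,1) → {A,C,D,F} and {B}.
Split {A,C,D,F} by δ(·,0) → {A,F} and {C,D}.
On input 1, block {A,F} splits into {A} and {F}.
Stable partition: {A} | {E} | {G} | {B} | {C,D} | {F} — 6 equivalence classes.
C and D lie in the same block of the stable partition, so they are equivalent — no string distinguishes them.

Yes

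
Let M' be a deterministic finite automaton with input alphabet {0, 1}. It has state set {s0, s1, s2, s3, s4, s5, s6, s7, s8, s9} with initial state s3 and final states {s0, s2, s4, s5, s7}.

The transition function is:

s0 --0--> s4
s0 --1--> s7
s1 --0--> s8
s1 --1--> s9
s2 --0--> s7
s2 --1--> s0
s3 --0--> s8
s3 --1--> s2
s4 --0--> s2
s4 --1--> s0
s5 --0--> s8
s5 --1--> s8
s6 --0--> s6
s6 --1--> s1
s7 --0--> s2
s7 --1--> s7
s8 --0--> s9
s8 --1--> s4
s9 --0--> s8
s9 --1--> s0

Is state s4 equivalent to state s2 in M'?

First remove the unreachable states {s1,s5,s6}; 7 states remain.
Initial partition by acceptance: {s0,s2,s4,s7} | {s3,s8,s9}.
No further refinement is possible. Final partition (2 blocks): {s0,s2,s4,s7} | {s3,s8,s9}.
s4 and s2 lie in the same block of the stable partition, so they are equivalent — no string distinguishes them.

Yes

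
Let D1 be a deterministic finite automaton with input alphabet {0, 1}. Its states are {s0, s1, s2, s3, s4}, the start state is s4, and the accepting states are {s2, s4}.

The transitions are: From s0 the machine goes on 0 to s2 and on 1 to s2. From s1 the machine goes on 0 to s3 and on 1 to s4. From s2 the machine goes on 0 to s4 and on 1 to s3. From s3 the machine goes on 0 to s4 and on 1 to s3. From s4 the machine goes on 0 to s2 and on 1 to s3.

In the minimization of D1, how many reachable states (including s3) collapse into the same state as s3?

Reachable states from the start: {s2,s3,s4}. Unreachable: {s0,s1} — drop them.
Start with accepting vs non-accepting: {s2,s4} | {s3}.
No further refinement is possible. Final partition (2 blocks): {s2,s4} | {s3}.
State s3 belongs to the block {s3}, which has 1 states.

1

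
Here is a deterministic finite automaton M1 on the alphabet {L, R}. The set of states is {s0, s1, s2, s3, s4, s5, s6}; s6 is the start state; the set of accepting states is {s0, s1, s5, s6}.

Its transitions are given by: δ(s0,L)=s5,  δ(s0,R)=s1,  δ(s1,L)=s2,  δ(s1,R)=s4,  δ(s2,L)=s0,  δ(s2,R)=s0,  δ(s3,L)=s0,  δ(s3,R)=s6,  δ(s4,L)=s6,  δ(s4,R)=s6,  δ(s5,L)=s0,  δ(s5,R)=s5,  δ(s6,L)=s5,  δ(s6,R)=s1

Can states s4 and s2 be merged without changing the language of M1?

Reachable states from the start: {s0,s1,s2,s4,s5,s6}. Unreachable: {s3} — drop them.
Start with accepting vs non-accepting: {s0,s1,s5,s6} | {s2,s4}.
Split {s0,s1,s5,s6} by δ(·,L) → {s0,s5,s6} and {s1}.
On input R, block {s0,s5,s6} splits into {s0,s6} and {s5}.
No further refinement is possible. Final partition (4 blocks): {s0,s6} | {s2,s4} | {s1} | {s5}.
s4 and s2 lie in the same block of the stable partition, so they are equivalent — no string distinguishes them.

Yes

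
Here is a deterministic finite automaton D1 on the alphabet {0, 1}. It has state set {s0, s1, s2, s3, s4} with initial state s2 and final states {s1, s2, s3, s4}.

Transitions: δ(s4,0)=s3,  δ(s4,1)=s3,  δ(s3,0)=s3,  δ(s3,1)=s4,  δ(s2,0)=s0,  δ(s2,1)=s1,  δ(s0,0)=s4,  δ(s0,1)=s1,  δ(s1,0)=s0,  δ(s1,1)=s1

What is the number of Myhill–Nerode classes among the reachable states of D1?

All states are reachable from the start state.
P0 = {s1,s2,s3,s4} | {s0}.
Split {s1,s2,s3,s4} by δ(·,0) → {s1,s2} and {s3,s4}.
Stable partition: {s1,s2} | {s0} | {s3,s4} — 3 equivalence classes.

3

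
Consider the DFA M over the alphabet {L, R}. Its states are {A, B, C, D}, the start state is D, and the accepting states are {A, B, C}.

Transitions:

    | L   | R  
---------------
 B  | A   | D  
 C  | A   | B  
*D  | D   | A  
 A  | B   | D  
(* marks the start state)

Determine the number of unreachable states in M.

BFS from D reaches {A, B, D}; the 1 state(s) C are never visited.

1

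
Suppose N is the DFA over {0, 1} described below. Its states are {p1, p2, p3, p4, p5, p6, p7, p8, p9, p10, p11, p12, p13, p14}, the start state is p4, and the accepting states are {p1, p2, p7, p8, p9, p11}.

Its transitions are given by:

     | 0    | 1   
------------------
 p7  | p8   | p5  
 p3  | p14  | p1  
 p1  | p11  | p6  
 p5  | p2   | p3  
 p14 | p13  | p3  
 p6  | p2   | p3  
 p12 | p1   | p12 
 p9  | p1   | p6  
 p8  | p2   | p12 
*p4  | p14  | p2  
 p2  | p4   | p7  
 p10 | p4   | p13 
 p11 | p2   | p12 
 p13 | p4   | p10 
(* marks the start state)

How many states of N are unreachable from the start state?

1

BFS from p4 reaches {p1, p2, p3, p4, p5, p6, p7, p8, p10, p11, p12, p13, p14}; the 1 state(s) p9 are never visited.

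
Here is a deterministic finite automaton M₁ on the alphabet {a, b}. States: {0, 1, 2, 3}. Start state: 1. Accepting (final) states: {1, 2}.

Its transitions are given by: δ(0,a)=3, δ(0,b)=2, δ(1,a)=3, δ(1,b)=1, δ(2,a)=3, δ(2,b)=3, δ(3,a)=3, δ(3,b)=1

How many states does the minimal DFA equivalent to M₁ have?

First remove the unreachable states {0,2}; 2 states remain.
Initial partition by acceptance: {1} | {3}.
Stable partition: {1} | {3} — 2 equivalence classes.

2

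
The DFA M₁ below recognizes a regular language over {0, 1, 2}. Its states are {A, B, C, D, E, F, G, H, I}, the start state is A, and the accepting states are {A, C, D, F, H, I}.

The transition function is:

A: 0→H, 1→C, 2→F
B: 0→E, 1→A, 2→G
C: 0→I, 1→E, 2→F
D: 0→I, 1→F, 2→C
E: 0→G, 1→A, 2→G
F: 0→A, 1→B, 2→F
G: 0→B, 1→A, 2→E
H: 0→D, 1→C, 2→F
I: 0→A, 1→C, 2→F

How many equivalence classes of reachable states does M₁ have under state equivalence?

Every state is reachable, so we keep all 9.
Initial partition by acceptance: {A,C,D,F,H,I} | {B,E,G}.
Refine {A,C,D,F,H,I} on symbol 1: members go to different blocks, giving {A,D,H,I} and {C,F}.
The partition is now stable with 3 blocks: {A,D,H,I} | {B,E,G} | {C,F}.

3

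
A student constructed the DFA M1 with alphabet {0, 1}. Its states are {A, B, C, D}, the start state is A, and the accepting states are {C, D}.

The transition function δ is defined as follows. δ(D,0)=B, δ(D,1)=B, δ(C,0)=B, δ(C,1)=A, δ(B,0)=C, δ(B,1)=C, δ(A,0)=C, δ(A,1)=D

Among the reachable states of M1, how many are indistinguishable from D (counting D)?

2

P0 = {C,D} | {A,B}.
No further refinement is possible. Final partition (2 blocks): {C,D} | {A,B}.
The equivalence class containing D is {C,D}, of size 2.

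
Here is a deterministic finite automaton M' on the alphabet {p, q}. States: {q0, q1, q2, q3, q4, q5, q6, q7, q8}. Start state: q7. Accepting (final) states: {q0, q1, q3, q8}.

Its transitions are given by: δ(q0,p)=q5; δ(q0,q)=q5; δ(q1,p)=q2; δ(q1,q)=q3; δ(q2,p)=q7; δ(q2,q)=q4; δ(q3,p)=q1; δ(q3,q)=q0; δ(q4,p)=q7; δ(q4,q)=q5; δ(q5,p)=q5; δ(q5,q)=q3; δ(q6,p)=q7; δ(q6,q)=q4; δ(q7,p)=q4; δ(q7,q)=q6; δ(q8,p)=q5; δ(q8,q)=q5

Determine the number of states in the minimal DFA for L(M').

7

States {q8} cannot be reached from the start state, so discard them.
P0 = {q0,q1,q3} | {q2,q4,q5,q6,q7}.
On input p, block {q0,q1,q3} splits into {q0,q1} and {q3}.
Split {q0,q1} by δ(·,q) → {q0} and {q1}.
Split {q2,q4,q5,q6,q7} by δ(·,q) → {q2,q4,q6,q7} and {q5}.
Refine {q2,q4,q6,q7} on symbol q: members go to different blocks, giving {q2,q6,q7} and {q4}.
On input p, block {q2,q6,q7} splits into {q2,q6} and {q7}.
No further refinement is possible. Final partition (7 blocks): {q0} | {q2,q6} | {q3} | {q1} | {q5} | {q4} | {q7}.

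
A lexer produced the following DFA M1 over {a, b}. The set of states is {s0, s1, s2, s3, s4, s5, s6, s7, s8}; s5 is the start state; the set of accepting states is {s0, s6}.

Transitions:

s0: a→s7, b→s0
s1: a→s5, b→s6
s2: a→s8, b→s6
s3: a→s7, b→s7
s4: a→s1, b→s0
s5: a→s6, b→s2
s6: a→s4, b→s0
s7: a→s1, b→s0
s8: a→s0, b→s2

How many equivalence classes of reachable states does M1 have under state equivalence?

4

First remove the unreachable states {s3}; 8 states remain.
Start with accepting vs non-accepting: {s0,s6} | {s1,s2,s4,s5,s7,s8}.
On input a, block {s1,s2,s4,s5,s7,s8} splits into {s1,s2,s4,s7} and {s5,s8}.
Split {s1,s2,s4,s7} by δ(·,a) → {s1,s2} and {s4,s7}.
No further refinement is possible. Final partition (4 blocks): {s0,s6} | {s1,s2} | {s5,s8} | {s4,s7}.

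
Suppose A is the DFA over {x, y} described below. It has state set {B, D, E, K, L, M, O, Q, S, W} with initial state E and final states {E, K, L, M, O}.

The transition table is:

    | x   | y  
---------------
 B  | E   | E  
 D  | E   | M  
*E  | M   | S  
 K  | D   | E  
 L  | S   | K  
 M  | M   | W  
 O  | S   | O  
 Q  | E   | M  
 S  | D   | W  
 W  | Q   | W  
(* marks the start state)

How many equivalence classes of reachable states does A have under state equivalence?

States {B,K,L,O} cannot be reached from the start state, so discard them.
Start with accepting vs non-accepting: {E,M} | {D,Q,S,W}.
On input x, block {D,Q,S,W} splits into {S,W} and {D,Q}.
No further refinement is possible. Final partition (3 blocks): {E,M} | {S,W} | {D,Q}.

3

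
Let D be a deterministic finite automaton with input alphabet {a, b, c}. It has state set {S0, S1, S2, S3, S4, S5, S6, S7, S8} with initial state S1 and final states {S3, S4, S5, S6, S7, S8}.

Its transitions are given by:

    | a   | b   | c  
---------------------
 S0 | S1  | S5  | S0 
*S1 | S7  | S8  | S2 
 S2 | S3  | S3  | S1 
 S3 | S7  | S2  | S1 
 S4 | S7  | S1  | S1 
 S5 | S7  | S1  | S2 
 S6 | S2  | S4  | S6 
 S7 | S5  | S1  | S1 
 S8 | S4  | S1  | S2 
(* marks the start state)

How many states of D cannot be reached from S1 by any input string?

No path from S1 leads to S0, S6; the other 7 states are all reachable.

2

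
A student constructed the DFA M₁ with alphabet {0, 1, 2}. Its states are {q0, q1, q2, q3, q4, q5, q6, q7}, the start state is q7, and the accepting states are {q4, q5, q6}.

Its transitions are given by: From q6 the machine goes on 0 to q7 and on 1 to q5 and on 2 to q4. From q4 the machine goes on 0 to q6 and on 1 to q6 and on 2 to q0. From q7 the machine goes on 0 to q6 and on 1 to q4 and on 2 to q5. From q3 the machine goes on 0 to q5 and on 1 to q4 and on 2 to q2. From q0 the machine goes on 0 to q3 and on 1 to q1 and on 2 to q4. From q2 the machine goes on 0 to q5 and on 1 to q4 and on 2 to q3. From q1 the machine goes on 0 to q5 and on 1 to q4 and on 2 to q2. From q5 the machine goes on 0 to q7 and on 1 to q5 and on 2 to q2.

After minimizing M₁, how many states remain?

6

Start with accepting vs non-accepting: {q4,q5,q6} | {q0,q1,q2,q3,q7}.
Split {q4,q5,q6} by δ(·,0) → {q5,q6} and {q4}.
Refine {q5,q6} on symbol 2: members go to different blocks, giving {q5} and {q6}.
Refine {q0,q1,q2,q3,q7} on symbol 0: members go to different blocks, giving {q1,q2,q3} and {q0} and {q7}.
No further refinement is possible. Final partition (6 blocks): {q5} | {q1,q2,q3} | {q4} | {q6} | {q0} | {q7}.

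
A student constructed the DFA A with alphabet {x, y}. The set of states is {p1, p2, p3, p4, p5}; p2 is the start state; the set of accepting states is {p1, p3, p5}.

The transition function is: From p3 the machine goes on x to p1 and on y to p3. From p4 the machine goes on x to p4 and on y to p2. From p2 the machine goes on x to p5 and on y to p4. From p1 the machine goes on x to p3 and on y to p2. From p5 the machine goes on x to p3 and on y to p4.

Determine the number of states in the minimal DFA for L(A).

P0 = {p1,p3,p5} | {p2,p4}.
Refine {p1,p3,p5} on symbol y: members go to different blocks, giving {p1,p5} and {p3}.
Split {p2,p4} by δ(·,x) → {p2} and {p4}.
Split {p1,p5} by δ(·,y) → {p1} and {p5}.
The partition is now stable with 5 blocks: {p1} | {p2} | {p3} | {p4} | {p5}.

5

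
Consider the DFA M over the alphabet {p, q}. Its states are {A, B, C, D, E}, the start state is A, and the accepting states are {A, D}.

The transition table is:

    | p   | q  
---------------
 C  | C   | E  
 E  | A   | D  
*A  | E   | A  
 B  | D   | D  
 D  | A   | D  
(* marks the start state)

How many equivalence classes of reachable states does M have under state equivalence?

First remove the unreachable states {B,C}; 3 states remain.
Start with accepting vs non-accepting: {A,D} | {E}.
On input p, block {A,D} splits into {A} and {D}.
No further refinement is possible. Final partition (3 blocks): {A} | {E} | {D}.

3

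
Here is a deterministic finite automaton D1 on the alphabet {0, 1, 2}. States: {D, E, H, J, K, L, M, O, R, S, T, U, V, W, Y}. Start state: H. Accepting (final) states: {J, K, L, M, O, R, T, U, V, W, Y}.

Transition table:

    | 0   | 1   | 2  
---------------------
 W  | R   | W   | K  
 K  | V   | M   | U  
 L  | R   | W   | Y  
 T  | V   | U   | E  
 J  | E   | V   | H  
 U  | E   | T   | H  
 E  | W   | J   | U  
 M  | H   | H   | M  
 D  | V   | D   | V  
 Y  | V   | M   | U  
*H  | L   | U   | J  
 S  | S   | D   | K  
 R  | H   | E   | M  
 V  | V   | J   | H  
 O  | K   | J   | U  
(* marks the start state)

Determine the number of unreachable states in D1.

BFS from H reaches {E, H, J, K, L, M, R, T, U, V, W, Y}; the 3 state(s) D, O, S are never visited.

3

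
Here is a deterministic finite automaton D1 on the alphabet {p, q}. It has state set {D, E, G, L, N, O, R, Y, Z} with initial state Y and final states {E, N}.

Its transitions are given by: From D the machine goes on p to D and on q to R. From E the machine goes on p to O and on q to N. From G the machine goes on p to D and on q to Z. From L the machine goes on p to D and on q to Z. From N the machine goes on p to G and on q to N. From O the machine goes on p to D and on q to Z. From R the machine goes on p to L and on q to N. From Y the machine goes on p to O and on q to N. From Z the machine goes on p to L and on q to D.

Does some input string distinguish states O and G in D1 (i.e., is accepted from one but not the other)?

No

First remove the unreachable states {E}; 8 states remain.
Initial partition by acceptance: {N} | {D,G,L,O,R,Y,Z}.
Refine {D,G,L,O,R,Y,Z} on symbol q: members go to different blocks, giving {D,G,L,O,Z} and {R,Y}.
Split {D,G,L,O,Z} by δ(·,q) → {G,L,O,Z} and {D}.
Refine {G,L,O,Z} on symbol p: members go to different blocks, giving {G,L,O} and {Z}.
The partition is now stable with 5 blocks: {N} | {G,L,O} | {R,Y} | {D} | {Z}.
O and G lie in the same block of the stable partition, so they are equivalent — no string distinguishes them.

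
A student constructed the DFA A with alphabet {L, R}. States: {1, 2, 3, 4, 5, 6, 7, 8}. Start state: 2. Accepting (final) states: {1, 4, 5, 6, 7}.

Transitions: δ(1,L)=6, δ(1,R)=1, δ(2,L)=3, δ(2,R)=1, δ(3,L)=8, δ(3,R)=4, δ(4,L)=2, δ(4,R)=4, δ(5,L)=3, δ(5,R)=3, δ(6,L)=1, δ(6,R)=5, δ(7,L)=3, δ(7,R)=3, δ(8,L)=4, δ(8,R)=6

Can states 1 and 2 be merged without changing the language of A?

First remove the unreachable states {7}; 7 states remain.
P0 = {1,4,5,6} | {2,3,8}.
Split {1,4,5,6} by δ(·,L) → {1,6} and {4,5}.
Refine {1,6} on symbol R: members go to different blocks, giving {1} and {6}.
Refine {2,3,8} on symbol L: members go to different blocks, giving {2,3} and {8}.
Refine {2,3} on symbol L: members go to different blocks, giving {2} and {3}.
On input L, block {4,5} splits into {4} and {5}.
The partition is now stable with 7 blocks: {1} | {2} | {4} | {6} | {8} | {3} | {5}.
1 and 2 end up in different blocks, so they are distinguishable. For instance, the string 'ε' is accepted from only 1.

No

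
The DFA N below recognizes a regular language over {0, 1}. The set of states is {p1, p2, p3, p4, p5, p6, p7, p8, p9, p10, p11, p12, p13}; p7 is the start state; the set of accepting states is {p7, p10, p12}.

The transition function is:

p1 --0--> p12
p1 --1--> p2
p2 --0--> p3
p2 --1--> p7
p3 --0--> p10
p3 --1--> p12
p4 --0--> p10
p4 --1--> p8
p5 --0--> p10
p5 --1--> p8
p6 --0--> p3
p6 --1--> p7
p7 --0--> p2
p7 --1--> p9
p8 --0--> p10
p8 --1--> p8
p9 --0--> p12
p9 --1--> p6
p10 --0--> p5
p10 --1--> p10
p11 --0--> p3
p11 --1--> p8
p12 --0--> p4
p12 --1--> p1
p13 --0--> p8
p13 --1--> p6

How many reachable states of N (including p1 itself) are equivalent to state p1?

States {p11,p13} cannot be reached from the start state, so discard them.
Start with accepting vs non-accepting: {p7,p10,p12} | {p1,p2,p3,p4,p5,p6,p8,p9}.
On input 1, block {p7,p10,p12} splits into {p7,p12} and {p10}.
Refine {p1,p2,p3,p4,p5,p6,p8,p9} on symbol 0: members go to different blocks, giving {p3,p4,p5,p8} and {p1,p9} and {p2,p6}.
On input 0, block {p7,p12} splits into {p7} and {p12}.
Refine {p3,p4,p5,p8} on symbol 1: members go to different blocks, giving {p4,p5,p8} and {p3}.
Stable partition: {p7} | {p4,p5,p8} | {p10} | {p1,p9} | {p2,p6} | {p12} | {p3} — 7 equivalence classes.
State p1 belongs to the block {p1,p9}, which has 2 states.

2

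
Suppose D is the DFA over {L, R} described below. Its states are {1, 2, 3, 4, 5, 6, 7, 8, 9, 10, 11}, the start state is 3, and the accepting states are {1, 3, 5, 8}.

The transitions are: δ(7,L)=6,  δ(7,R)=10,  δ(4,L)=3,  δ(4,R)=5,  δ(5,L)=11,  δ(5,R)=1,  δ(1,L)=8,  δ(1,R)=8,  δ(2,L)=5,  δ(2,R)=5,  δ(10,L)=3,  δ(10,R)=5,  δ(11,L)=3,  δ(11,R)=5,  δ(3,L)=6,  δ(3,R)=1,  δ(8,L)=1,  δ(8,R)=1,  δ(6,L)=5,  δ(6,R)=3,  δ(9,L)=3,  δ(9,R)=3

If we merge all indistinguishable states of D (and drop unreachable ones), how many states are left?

3

States {2,4,7,9,10} cannot be reached from the start state, so discard them.
P0 = {1,3,5,8} | {6,11}.
Split {1,3,5,8} by δ(·,L) → {1,8} and {3,5}.
No further refinement is possible. Final partition (3 blocks): {1,8} | {6,11} | {3,5}.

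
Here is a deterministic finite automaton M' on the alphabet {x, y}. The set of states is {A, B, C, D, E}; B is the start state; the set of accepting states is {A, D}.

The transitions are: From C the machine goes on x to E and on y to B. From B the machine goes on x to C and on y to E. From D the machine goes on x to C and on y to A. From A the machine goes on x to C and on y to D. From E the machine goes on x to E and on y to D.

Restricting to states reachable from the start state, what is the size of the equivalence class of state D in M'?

2

All states are reachable from the start state.
Initial partition by acceptance: {A,D} | {B,C,E}.
Split {B,C,E} by δ(·,y) → {B,C} and {E}.
Split {B,C} by δ(·,x) → {B} and {C}.
The partition is now stable with 4 blocks: {A,D} | {B} | {E} | {C}.
State D belongs to the block {A,D}, which has 2 states.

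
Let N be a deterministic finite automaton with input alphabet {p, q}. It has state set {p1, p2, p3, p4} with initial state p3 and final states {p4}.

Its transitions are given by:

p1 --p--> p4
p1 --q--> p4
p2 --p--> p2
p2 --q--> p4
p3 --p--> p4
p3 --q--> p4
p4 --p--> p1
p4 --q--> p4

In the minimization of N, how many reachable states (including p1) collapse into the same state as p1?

2

Reachable states from the start: {p1,p3,p4}. Unreachable: {p2} — drop them.
P0 = {p4} | {p1,p3}.
No further refinement is possible. Final partition (2 blocks): {p4} | {p1,p3}.
The equivalence class containing p1 is {p1,p3}, of size 2.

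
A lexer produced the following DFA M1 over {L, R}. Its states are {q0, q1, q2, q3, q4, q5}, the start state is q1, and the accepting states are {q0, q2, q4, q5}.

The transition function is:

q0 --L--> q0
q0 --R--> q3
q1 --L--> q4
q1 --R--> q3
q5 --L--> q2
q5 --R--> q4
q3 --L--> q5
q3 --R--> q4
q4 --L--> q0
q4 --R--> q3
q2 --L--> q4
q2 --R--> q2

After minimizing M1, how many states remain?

All states are reachable from the start state.
Start with accepting vs non-accepting: {q0,q2,q4,q5} | {q1,q3}.
Refine {q0,q2,q4,q5} on symbol R: members go to different blocks, giving {q0,q4} and {q2,q5}.
On input L, block {q1,q3} splits into {q1} and {q3}.
On input L, block {q2,q5} splits into {q2} and {q5}.
Stable partition: {q0,q4} | {q1} | {q2} | {q3} | {q5} — 5 equivalence classes.

5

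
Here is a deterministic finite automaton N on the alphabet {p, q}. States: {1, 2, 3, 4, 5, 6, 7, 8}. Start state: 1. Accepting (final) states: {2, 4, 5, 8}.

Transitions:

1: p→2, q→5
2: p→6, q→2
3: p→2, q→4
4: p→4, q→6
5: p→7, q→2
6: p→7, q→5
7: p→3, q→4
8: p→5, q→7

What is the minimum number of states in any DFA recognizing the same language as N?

Reachable states from the start: {1,2,3,4,5,6,7}. Unreachable: {8} — drop them.
P0 = {2,4,5} | {1,3,6,7}.
Refine {2,4,5} on symbol p: members go to different blocks, giving {2,5} and {4}.
On input p, block {1,3,6,7} splits into {1,3} and {6,7}.
Split {1,3} by δ(·,q) → {1} and {3}.
On input p, block {6,7} splits into {6} and {7}.
Refine {2,5} on symbol p: members go to different blocks, giving {2} and {5}.
No further refinement is possible. Final partition (7 blocks): {2} | {1} | {4} | {6} | {3} | {7} | {5}.

7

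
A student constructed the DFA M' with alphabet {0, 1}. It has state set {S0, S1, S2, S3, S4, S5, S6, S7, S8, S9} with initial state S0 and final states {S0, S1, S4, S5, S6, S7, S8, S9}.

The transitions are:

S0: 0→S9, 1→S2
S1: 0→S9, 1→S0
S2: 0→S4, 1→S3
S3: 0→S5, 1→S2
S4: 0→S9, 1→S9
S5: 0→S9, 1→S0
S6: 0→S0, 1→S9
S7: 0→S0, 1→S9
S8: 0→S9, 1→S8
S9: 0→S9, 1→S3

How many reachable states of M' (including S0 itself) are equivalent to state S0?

First remove the unreachable states {S1,S6,S7,S8}; 6 states remain.
P0 = {S0,S4,S5,S9} | {S2,S3}.
On input 1, block {S0,S4,S5,S9} splits into {S0,S9} and {S4,S5}.
No further refinement is possible. Final partition (3 blocks): {S0,S9} | {S2,S3} | {S4,S5}.
State S0 belongs to the block {S0,S9}, which has 2 states.

2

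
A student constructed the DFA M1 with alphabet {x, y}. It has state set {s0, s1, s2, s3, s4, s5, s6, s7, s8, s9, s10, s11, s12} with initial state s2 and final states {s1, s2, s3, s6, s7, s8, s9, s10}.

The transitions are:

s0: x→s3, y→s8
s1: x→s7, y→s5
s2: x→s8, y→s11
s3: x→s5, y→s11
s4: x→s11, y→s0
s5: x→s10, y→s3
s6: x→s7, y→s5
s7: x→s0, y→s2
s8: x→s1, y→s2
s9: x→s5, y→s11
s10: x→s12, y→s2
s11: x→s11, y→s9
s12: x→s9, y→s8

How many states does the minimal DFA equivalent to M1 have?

First remove the unreachable states {s4,s6}; 11 states remain.
P0 = {s1,s2,s3,s7,s8,s9,s10} | {s0,s5,s11,s12}.
Split {s1,s2,s3,s7,s8,s9,s10} by δ(·,x) → {s3,s7,s9,s10} and {s1,s2,s8}.
Refine {s3,s7,s9,s10} on symbol y: members go to different blocks, giving {s3,s9} and {s7,s10}.
Refine {s0,s5,s11,s12} on symbol x: members go to different blocks, giving {s0,s12} and {s5} and {s11}.
On input x, block {s1,s2,s8} splits into {s2,s8} and {s1}.
On input x, block {s2,s8} splits into {s2} and {s8}.
No further refinement is possible. Final partition (8 blocks): {s3,s9} | {s0,s12} | {s2} | {s7,s10} | {s5} | {s11} | {s1} | {s8}.

8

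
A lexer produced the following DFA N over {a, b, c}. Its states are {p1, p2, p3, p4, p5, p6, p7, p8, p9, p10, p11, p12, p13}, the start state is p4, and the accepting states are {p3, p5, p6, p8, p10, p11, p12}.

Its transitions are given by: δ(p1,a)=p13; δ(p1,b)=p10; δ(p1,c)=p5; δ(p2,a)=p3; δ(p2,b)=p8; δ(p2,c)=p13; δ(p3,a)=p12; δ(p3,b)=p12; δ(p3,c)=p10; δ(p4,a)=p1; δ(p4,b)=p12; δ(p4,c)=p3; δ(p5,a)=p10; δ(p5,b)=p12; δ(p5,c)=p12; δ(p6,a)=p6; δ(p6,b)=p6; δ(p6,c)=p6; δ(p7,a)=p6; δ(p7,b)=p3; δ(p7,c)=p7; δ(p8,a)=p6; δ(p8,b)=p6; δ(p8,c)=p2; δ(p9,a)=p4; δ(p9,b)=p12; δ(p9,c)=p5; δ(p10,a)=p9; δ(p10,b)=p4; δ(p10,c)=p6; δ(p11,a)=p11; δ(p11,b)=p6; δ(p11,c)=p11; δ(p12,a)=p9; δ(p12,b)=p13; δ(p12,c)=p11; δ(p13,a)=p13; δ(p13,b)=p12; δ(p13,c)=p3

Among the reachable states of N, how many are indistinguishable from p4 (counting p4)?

4

States {p2,p7,p8} cannot be reached from the start state, so discard them.
Start with accepting vs non-accepting: {p3,p5,p6,p10,p11,p12} | {p1,p4,p9,p13}.
Refine {p3,p5,p6,p10,p11,p12} on symbol a: members go to different blocks, giving {p3,p5,p6,p11} and {p10,p12}.
Refine {p3,p5,p6,p11} on symbol a: members go to different blocks, giving {p3,p5} and {p6,p11}.
Stable partition: {p3,p5} | {p1,p4,p9,p13} | {p10,p12} | {p6,p11} — 4 equivalence classes.
State p4 belongs to the block {p1,p4,p9,p13}, which has 4 states.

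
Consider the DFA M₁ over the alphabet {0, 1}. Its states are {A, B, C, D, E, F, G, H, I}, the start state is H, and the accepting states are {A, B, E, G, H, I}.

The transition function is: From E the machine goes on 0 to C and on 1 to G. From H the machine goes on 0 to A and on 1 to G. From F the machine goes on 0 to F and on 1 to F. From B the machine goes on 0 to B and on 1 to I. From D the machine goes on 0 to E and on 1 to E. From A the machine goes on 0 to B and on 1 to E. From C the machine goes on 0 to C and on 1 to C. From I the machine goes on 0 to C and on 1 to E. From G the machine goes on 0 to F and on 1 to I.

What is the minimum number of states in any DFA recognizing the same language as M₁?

3

Reachable states from the start: {A,B,C,E,F,G,H,I}. Unreachable: {D} — drop them.
Start with accepting vs non-accepting: {A,B,E,G,H,I} | {C,F}.
Split {A,B,E,G,H,I} by δ(·,0) → {A,B,H} and {E,G,I}.
No further refinement is possible. Final partition (3 blocks): {A,B,H} | {C,F} | {E,G,I}.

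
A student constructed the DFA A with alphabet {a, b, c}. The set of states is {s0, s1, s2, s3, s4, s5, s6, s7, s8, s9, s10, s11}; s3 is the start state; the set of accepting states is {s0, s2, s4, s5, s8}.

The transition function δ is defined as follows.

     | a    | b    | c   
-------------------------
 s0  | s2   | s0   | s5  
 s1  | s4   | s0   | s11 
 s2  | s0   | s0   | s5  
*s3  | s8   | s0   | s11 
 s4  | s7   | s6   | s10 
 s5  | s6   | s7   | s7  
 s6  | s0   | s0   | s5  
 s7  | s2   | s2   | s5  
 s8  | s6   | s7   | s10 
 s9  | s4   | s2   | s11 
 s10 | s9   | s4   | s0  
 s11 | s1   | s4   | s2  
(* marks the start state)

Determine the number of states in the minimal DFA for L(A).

6

Every state is reachable, so we keep all 12.
Initial partition by acceptance: {s0,s2,s4,s5,s8} | {s1,s3,s6,s7,s9,s10,s11}.
Split {s0,s2,s4,s5,s8} by δ(·,a) → {s4,s5,s8} and {s0,s2}.
Split {s1,s3,s6,s7,s9,s10,s11} by δ(·,a) → {s1,s3,s9} and {s6,s7} and {s10,s11}.
Split {s4,s5,s8} by δ(·,c) → {s4,s8} and {s5}.
The partition is now stable with 6 blocks: {s4,s8} | {s1,s3,s9} | {s0,s2} | {s6,s7} | {s10,s11} | {s5}.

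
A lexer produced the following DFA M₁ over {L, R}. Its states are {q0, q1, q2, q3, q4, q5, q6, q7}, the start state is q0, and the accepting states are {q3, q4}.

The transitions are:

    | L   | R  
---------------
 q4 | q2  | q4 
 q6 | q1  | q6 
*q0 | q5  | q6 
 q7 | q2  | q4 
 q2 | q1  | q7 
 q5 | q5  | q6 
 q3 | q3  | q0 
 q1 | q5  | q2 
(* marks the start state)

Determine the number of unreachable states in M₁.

No path from q0 leads to q3; the other 7 states are all reachable.

1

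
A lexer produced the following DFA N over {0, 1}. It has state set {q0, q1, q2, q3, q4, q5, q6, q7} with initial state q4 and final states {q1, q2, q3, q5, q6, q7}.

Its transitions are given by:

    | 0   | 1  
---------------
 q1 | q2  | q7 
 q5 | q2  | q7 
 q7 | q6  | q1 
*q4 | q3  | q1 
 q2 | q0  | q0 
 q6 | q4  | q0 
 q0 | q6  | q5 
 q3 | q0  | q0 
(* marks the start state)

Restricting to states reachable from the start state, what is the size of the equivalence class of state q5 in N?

3

Every state is reachable, so we keep all 8.
P0 = {q1,q2,q3,q5,q6,q7} | {q0,q4}.
Split {q1,q2,q3,q5,q6,q7} by δ(·,0) → {q1,q5,q7} and {q2,q3,q6}.
The partition is now stable with 3 blocks: {q1,q5,q7} | {q0,q4} | {q2,q3,q6}.
State q5 belongs to the block {q1,q5,q7}, which has 3 states.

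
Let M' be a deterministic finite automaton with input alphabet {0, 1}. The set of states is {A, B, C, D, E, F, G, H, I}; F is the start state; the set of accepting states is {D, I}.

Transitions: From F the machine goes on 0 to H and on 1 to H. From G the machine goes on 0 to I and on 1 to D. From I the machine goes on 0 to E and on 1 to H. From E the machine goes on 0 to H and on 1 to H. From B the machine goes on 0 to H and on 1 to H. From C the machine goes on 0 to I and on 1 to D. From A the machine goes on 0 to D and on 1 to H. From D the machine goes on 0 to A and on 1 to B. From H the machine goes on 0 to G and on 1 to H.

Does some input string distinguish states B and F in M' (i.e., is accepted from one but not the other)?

No

First remove the unreachable states {C}; 8 states remain.
P0 = {D,I} | {A,B,E,F,G,H}.
Refine {A,B,E,F,G,H} on symbol 0: members go to different blocks, giving {B,E,F,H} and {A,G}.
Refine {D,I} on symbol 0: members go to different blocks, giving {D} and {I}.
Split {B,E,F,H} by δ(·,0) → {B,E,F} and {H}.
On input 0, block {A,G} splits into {A} and {G}.
The partition is now stable with 6 blocks: {D} | {B,E,F} | {A} | {I} | {H} | {G}.
B and F lie in the same block of the stable partition, so they are equivalent — no string distinguishes them.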